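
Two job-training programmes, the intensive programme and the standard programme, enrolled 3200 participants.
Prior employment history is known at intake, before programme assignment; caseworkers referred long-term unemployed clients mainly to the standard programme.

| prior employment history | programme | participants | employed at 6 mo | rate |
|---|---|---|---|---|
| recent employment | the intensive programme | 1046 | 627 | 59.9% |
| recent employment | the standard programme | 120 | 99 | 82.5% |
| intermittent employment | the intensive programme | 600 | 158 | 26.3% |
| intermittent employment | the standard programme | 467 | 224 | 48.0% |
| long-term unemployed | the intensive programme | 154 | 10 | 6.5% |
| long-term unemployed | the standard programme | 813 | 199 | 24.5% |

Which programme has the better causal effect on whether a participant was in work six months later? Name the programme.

the standard programme

Prior employment history differs across programmes for reasons unrelated to any effect of the programme itself, and it separately predicts the outcome — a classic confounder. We must compare within prior employment history levels.
Within each level — recent employment: 59.9% vs 82.5%; intermittent employment: 26.3% vs 48.0%; long-term unemployed: 6.5% vs 24.5% — the standard programme is higher every time.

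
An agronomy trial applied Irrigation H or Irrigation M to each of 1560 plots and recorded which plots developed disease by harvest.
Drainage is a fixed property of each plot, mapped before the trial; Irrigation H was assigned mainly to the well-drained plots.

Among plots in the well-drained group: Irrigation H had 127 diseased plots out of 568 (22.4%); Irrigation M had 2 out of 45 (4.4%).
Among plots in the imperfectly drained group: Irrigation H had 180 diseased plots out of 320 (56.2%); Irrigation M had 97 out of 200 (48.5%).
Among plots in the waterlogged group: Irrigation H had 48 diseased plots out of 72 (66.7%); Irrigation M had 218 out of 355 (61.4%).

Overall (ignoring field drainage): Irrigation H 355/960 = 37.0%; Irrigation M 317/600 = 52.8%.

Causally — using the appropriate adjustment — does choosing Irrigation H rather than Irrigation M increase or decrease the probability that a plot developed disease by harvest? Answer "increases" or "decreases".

increases

The imbalance in field drainage arose from how plots were allocated, not from anything the irrigation did; and field drainage independently affects the outcome. The pooled gap is confounded — condition on field drainage.
Within each level — well-drained: 22.4% vs 4.4%; imperfectly drained: 56.2% vs 48.5%; waterlogged: 66.7% vs 61.4% — Irrigation M is lower every time.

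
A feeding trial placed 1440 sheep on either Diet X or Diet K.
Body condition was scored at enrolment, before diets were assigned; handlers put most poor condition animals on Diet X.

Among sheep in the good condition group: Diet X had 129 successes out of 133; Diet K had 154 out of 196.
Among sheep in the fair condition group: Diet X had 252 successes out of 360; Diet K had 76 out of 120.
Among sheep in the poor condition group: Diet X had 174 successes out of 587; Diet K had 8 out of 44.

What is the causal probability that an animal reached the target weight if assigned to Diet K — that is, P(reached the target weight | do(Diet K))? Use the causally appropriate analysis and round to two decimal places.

0.47

The imbalance in starting body condition arose from how sheep were allocated, not from anything the diet did; and starting body condition independently affects the outcome. The pooled gap is confounded — condition on starting body condition.
Standardising Diet K to the population starting body condition mix: 0.228·154/196 + 0.333·76/120 + 0.438·8/44 = 0.470.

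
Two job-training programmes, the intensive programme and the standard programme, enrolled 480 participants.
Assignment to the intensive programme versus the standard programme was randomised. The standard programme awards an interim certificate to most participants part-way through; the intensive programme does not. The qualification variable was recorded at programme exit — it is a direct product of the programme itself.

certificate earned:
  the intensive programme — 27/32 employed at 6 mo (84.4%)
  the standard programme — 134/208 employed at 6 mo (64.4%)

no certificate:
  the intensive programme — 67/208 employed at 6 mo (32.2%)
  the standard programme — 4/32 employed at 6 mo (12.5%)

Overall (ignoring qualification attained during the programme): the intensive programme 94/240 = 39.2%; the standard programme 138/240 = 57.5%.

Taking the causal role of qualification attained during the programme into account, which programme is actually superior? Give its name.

Qualification attained during the programme lies on the pathway programme → qualification attained during the programme → outcome, so adjusting for it blocks the indirect effect. For the total causal effect of programme, use the unadjusted pooled rates.
Pooled: the intensive programme 39.2% vs the standard programme 57.5%; the standard programme is higher overall.

the standard programme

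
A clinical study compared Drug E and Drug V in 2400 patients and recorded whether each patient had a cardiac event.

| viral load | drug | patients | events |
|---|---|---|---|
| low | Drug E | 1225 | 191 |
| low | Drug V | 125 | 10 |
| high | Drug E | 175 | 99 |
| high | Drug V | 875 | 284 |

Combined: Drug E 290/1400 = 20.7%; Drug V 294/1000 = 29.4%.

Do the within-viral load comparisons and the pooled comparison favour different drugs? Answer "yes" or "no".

Within each viral load level (low 15.6% vs 8.0%; high 56.6% vs 32.5%), Drug V has the lower rate every time. Pooled: 20.7% vs 29.4% — Drug E has the lower rate overall. The two comparisons disagree.

yes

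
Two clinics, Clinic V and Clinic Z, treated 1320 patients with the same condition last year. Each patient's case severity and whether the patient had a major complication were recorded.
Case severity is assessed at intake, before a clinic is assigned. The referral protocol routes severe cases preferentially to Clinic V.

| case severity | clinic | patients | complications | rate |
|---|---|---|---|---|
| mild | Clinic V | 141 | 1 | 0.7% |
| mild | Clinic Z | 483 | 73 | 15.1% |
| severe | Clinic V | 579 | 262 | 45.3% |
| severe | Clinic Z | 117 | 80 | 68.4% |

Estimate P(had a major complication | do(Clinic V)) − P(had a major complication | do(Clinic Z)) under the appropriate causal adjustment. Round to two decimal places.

The case severity-specific comparison favours Clinic V throughout, but the pooled figures favour Clinic Z. The question is whether to condition on case severity.
Case severity satisfies the back-door criterion: it is not a descendant of the clinic, and it blocks the spurious path from clinic to outcome. Adjusting for it (i.e., using the within-case severity rates) gives the causal effect.
Adjusting over the population distribution of case severity: 0.473·(0.007−0.151) + 0.527·(0.453−0.684) = -0.190.

-0.19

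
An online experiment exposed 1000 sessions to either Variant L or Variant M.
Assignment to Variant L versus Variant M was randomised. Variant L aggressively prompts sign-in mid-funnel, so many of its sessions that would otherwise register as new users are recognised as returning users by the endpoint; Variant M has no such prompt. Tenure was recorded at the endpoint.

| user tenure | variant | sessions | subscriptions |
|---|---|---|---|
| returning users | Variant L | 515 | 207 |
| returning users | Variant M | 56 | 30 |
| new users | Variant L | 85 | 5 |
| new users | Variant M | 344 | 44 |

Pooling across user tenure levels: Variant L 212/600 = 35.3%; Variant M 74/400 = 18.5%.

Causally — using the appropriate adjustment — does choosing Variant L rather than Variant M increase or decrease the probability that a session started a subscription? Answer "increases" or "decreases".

User tenure lies on the pathway variant → user tenure → outcome, so adjusting for it blocks the indirect effect. For the total causal effect of variant, use the unadjusted pooled rates.
Pooled: Variant L 35.3% vs Variant M 18.5%; Variant L is higher overall.

increases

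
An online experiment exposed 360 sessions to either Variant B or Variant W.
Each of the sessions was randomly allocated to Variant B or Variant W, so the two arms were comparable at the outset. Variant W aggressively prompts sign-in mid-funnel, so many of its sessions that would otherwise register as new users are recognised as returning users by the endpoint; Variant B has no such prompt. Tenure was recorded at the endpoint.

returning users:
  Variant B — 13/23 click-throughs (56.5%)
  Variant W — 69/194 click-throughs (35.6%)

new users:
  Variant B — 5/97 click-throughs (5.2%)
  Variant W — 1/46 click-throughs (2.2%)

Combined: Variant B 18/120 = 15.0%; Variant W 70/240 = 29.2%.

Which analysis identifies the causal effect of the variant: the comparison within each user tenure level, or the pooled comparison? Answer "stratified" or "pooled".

User tenure is recorded after the variant and is itself shifted by it — it sits on the causal path from variant to outcome. Conditioning on a mediator would strip out part of the effect we want; the pooled comparison gives the total causal effect.
Pooled: Variant B 15.0% vs Variant W 29.2%; Variant W is higher overall.

pooled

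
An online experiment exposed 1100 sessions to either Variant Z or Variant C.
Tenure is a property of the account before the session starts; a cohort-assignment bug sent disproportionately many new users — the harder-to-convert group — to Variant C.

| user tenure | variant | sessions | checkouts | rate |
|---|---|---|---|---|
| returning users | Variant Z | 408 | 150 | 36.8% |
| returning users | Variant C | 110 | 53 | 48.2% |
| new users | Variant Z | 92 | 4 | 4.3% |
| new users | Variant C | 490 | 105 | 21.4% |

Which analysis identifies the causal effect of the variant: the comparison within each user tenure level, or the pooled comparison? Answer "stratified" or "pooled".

User tenure is set before the variant has any effect — it is not caused by the variant — and it independently drives the outcome. That makes it a confounder, so the causal comparison is within user tenure levels.
Within each level — returning users: 36.8% vs 48.2%; new users: 4.3% vs 21.4% — Variant C is higher every time.

stratified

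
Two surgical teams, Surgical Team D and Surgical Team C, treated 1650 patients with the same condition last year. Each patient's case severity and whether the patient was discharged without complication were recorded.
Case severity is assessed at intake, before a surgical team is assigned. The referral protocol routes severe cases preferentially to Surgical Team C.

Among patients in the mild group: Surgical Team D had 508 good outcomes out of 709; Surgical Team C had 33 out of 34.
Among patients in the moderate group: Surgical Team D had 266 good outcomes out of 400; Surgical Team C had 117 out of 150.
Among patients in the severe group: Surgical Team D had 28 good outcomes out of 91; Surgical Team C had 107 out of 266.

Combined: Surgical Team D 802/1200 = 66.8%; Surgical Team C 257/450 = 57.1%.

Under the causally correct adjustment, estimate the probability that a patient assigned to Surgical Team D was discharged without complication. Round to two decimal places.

0.61

Surgical Team C is higher inside every case severity stratum but Surgical Team D is higher in aggregate. Whether to stratify depends on how case severity relates to the surgical team.
Case severity is set before the surgical team has any effect — it is not caused by the surgical team — and it independently drives the outcome. That makes it a confounder, so the causal comparison is within case severity levels.
Standardising Surgical Team D to the population case severity mix: 0.450·508/709 + 0.333·266/400 + 0.216·28/91 = 0.611.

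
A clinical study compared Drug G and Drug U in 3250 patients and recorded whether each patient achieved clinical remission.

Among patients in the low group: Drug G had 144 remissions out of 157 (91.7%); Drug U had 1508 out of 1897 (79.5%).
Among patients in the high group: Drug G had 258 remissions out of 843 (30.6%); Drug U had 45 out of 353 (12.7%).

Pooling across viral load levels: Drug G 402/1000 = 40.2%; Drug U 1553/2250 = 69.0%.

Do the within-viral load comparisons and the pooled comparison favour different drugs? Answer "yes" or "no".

yes

Within each viral load level (low 91.7% vs 79.5%; high 30.6% vs 12.7%), Drug G has the higher rate every time. Pooled: 40.2% vs 69.0% — Drug U has the higher rate overall. The two comparisons disagree.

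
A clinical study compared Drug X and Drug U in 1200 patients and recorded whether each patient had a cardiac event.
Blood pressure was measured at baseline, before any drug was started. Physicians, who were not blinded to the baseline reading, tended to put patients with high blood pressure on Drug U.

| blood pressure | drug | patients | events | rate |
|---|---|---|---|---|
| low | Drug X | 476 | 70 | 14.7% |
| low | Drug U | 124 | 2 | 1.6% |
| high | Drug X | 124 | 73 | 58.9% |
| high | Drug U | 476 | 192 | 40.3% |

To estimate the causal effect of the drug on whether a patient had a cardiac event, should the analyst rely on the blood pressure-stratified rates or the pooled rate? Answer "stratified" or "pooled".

stratified

The stratified and pooled comparisons disagree (Drug U wins within each blood pressure; Drug X wins overall), so the answer turns on the causal role of blood pressure.
Blood pressure satisfies the back-door criterion: it is not a descendant of the drug, and it blocks the spurious path from drug to outcome. Adjusting for it (i.e., using the within-blood pressure rates) gives the causal effect.
Within each level — low: 14.7% vs 1.6%; high: 58.9% vs 40.3% — Drug U is lower every time.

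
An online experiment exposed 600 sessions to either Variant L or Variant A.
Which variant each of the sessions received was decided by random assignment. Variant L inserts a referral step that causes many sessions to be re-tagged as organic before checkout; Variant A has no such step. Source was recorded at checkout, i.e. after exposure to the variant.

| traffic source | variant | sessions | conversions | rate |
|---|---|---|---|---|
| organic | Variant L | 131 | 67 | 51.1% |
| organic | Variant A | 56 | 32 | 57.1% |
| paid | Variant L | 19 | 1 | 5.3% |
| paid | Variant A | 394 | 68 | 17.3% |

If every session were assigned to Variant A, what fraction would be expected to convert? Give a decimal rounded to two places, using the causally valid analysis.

0.22

The traffic source-specific comparison favours Variant A throughout, but the pooled figures favour Variant L. The question is whether to condition on traffic source.
Stratifying would compare variants among sessions the variants themselves sorted into traffic source groups — a form of selection on an intermediate. The unconditioned pooled rates give the total causal effect.
So P(outcome | do(Variant A)) is just the pooled rate for Variant A: 100/450 = 0.222.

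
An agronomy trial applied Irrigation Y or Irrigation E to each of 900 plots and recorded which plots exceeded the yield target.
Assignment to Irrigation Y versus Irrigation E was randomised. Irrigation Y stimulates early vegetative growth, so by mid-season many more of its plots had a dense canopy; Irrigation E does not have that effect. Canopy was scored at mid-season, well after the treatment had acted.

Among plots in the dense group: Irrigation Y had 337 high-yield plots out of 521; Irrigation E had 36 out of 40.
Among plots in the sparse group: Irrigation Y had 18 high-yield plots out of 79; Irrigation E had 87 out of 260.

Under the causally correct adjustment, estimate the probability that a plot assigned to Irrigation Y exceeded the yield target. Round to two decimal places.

The stratified and pooled comparisons disagree (Irrigation E wins within each mid-season canopy; Irrigation Y wins overall), so the answer turns on the causal role of mid-season canopy.
Stratifying would compare irrigations among plots the irrigations themselves sorted into mid-season canopy groups — a form of selection on an intermediate. The unconditioned pooled rates give the total causal effect.
So P(outcome | do(Irrigation Y)) is just the pooled rate for Irrigation Y: 355/600 = 0.592.

0.59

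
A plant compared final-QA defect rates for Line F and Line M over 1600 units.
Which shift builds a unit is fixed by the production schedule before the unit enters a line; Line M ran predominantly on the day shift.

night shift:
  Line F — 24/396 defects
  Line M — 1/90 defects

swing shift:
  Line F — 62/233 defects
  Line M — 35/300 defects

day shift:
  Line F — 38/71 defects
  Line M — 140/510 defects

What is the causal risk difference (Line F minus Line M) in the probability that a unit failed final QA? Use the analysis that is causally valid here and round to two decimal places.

+0.16

The imbalance in shift arose from how units were allocated, not from anything the line did; and shift independently affects the outcome. The pooled gap is confounded — condition on shift.
Adjusting over the population distribution of shift: 0.304·(0.061−0.011) + 0.333·(0.266−0.117) + 0.363·(0.535−0.275) = +0.159.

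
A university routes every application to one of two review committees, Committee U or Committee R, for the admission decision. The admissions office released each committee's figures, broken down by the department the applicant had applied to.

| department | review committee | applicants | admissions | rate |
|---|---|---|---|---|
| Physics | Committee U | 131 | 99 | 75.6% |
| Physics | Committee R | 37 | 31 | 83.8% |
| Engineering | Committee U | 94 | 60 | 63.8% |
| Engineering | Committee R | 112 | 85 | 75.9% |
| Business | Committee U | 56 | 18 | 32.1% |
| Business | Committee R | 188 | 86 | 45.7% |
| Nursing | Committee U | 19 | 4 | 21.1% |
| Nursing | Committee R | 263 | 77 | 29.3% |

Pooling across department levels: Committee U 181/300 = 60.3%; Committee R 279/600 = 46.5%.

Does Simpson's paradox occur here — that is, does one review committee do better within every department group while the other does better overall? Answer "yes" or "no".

yes

Within each department level (Physics 75.6% vs 83.8%; Engineering 63.8% vs 75.9%; Business 32.1% vs 45.7%; Nursing 21.1% vs 29.3%), Committee R has the higher rate every time. Pooled: 60.3% vs 46.5% — Committee U has the higher rate overall. The two comparisons disagree.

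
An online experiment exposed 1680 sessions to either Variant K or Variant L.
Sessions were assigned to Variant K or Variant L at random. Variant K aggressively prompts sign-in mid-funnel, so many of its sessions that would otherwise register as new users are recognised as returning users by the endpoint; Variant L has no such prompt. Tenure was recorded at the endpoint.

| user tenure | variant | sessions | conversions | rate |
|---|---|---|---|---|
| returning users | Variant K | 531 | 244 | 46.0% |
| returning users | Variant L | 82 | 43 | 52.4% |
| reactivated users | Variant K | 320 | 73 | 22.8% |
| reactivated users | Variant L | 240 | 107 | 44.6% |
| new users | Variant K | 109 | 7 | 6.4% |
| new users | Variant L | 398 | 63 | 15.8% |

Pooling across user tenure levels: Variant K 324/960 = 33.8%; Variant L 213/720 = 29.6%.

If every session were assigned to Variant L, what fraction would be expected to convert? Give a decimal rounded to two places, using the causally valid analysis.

0.30

Within every user tenure level Variant L has the higher rate, yet pooled Variant K does — Simpson's reversal.
User tenure lies on the pathway variant → user tenure → outcome, so adjusting for it blocks the indirect effect. For the total causal effect of variant, use the unadjusted pooled rates.
So P(outcome | do(Variant L)) is just the pooled rate for Variant L: 213/720 = 0.296.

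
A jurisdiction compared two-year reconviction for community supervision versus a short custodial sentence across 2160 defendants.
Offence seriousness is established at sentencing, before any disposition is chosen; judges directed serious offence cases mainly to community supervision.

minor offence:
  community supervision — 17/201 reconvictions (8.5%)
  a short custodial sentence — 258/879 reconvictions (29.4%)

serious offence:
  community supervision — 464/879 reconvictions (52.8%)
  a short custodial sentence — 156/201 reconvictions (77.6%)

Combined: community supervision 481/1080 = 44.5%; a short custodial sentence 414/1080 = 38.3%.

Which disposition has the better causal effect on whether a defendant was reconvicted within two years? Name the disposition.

community supervision

The imbalance in offence seriousness arose from how defendants were allocated, not from anything the disposition did; and offence seriousness independently affects the outcome. The pooled gap is confounded — condition on offence seriousness.
Within each level — minor offence: 8.5% vs 29.4%; serious offence: 52.8% vs 77.6% — community supervision is lower every time.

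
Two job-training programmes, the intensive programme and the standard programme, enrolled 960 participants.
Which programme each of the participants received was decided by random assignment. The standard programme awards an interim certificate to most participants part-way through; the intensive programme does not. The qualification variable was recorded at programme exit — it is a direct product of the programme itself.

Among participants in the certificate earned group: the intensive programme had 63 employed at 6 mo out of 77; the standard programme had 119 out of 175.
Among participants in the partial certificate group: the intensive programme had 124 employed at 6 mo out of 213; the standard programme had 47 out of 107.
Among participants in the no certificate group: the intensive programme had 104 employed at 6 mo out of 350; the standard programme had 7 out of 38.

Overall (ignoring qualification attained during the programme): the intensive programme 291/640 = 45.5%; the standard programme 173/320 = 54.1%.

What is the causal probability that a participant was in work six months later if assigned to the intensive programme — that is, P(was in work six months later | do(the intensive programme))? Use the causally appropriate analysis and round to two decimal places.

0.45

The distribution of qualification attained during the programme is itself part of what the programme does — it is an intermediate outcome. Holding it fixed would remove that part of the effect; the total effect is the pooled difference.
So P(outcome | do(the intensive programme)) is just the pooled rate for the intensive programme: 291/640 = 0.455.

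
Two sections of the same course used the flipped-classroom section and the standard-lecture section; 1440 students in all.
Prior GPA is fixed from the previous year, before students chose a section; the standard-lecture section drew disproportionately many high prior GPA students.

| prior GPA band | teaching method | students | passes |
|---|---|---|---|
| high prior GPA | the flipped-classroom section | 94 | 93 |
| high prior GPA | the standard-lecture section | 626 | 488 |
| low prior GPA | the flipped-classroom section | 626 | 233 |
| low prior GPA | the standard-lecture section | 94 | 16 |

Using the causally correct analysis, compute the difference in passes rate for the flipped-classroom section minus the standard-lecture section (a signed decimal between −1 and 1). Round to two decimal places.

Here prior GPA band is a common cause — it drives both which teaching method a case falls under and the outcome. The crude comparison mixes populations; the stratum-specific rates are the causally relevant ones.
Adjusting over the population distribution of prior GPA band: 0.500·(0.989−0.780) + 0.500·(0.372−0.170) = +0.206.

+0.21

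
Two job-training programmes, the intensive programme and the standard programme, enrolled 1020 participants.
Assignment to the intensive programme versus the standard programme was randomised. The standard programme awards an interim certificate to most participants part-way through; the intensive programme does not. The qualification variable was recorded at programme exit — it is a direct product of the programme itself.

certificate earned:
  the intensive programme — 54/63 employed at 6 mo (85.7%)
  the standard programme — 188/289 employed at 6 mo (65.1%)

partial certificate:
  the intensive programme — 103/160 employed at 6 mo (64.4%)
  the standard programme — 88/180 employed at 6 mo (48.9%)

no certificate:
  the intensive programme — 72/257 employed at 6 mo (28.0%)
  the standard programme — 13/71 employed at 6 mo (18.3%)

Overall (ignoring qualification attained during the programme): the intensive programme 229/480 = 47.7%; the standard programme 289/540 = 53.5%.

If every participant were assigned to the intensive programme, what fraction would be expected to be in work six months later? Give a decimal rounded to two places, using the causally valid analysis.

The stratified and pooled comparisons disagree (the intensive programme wins within each qualification attained during the programme; the standard programme wins overall), so the answer turns on the causal role of qualification attained during the programme.
Qualification attained during the programme lies on the pathway programme → qualification attained during the programme → outcome, so adjusting for it blocks the indirect effect. For the total causal effect of programme, use the unadjusted pooled rates.
So P(outcome | do(the intensive programme)) is just the pooled rate for the intensive programme: 229/480 = 0.477.

0.48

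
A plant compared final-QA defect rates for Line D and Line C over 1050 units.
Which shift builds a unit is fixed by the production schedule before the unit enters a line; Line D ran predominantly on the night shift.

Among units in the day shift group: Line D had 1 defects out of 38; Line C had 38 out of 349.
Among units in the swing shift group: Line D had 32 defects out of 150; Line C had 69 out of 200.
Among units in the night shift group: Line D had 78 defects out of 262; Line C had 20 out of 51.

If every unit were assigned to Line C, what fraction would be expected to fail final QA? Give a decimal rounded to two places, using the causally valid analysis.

0.27

Shift differs across lines for reasons unrelated to any effect of the line itself, and it separately predicts the outcome — a classic confounder. We must compare within shift levels.
Standardising Line C to the population shift mix: 0.369·38/349 + 0.333·69/200 + 0.298·20/51 = 0.272.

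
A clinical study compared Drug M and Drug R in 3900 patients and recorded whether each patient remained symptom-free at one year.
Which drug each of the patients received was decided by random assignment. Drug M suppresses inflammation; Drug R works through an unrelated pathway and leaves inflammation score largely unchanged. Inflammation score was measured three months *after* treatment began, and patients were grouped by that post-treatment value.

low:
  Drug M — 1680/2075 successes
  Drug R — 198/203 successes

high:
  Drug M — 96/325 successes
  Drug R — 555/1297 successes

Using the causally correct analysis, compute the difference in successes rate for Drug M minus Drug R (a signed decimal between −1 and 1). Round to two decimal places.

+0.24

Stratifying would compare drugs among patients the drugs themselves sorted into inflammation score groups — a form of selection on an intermediate. The unconditioned pooled rates give the total causal effect.
The causal difference is the pooled difference: 0.740 − 0.502 = +0.238.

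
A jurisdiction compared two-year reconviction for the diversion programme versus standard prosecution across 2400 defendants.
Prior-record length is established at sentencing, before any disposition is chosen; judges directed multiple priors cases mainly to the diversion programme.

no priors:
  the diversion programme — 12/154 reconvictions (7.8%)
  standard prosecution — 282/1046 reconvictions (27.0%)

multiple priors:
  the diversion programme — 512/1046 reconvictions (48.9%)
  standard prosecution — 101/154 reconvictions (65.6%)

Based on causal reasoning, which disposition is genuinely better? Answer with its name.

the diversion programme

Since prior-record length is a pre-existing factor (not a product of the disposition) and it affects the outcome on its own, it is a confounder. The stratified rates, not the pooled rate, identify the causal effect.
Within each level — no priors: 7.8% vs 27.0%; multiple priors: 48.9% vs 65.6% — the diversion programme is lower every time.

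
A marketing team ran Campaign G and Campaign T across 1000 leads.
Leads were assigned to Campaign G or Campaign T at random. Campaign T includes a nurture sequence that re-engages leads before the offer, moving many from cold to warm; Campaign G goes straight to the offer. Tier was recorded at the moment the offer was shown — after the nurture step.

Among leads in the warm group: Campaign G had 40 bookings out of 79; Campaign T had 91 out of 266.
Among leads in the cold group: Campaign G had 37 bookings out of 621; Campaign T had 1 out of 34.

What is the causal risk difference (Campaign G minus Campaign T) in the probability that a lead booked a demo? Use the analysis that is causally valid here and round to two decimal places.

-0.20

Engagement tier is recorded after the campaign and is itself shifted by it — it sits on the causal path from campaign to outcome. Conditioning on a mediator would strip out part of the effect we want; the pooled comparison gives the total causal effect.
The causal difference is the pooled difference: 0.110 − 0.307 = -0.197.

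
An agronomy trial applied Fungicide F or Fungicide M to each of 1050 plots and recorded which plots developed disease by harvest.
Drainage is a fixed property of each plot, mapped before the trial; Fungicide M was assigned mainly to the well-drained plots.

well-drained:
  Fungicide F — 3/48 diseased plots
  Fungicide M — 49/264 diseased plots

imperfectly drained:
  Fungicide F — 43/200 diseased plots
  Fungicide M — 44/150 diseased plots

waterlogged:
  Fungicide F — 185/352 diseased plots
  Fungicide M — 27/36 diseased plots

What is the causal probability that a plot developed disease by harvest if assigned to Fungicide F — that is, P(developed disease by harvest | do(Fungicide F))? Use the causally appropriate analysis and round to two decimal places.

Fungicide F is lower inside every field drainage stratum but Fungicide M is lower in aggregate. Whether to stratify depends on how field drainage relates to the fungicide.
Nothing the fungicide does changes field drainage; the imbalance is an allocation artefact. With field drainage also predicting the outcome, the pooled figure is confounded, and the within-stratum comparison is the causal one.
Standardising Fungicide F to the population field drainage mix: 0.297·3/48 + 0.333·43/200 + 0.370·185/352 = 0.284.

0.28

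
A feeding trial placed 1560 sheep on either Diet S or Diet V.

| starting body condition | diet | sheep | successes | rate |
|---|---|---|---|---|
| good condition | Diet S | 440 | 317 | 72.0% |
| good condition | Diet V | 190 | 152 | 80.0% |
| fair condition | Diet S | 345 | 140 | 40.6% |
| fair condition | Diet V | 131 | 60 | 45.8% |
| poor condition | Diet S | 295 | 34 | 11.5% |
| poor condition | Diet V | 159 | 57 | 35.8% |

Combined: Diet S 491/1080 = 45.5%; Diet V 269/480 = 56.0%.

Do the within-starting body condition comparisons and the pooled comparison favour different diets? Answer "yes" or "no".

no

Within each starting body condition level (good condition 72.0% vs 80.0%; fair condition 40.6% vs 45.8%; poor condition 11.5% vs 35.8%), Diet V has the higher rate every time. Pooled: 45.5% vs 56.0% — Diet V has the higher rate overall. They agree.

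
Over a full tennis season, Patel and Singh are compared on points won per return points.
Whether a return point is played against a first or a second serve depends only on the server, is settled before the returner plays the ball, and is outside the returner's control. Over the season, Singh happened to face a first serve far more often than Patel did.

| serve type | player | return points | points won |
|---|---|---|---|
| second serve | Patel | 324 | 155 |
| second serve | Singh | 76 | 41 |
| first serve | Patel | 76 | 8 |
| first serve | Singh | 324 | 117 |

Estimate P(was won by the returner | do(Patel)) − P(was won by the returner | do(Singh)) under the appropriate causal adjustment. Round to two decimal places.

-0.16

The stratified and pooled comparisons disagree (Singh wins within each serve type; Patel wins overall), so the answer turns on the causal role of serve type.
Nothing the player does changes serve type; the imbalance is an allocation artefact. With serve type also predicting the outcome, the pooled figure is confounded, and the within-stratum comparison is the causal one.
Adjusting over the population distribution of serve type: 0.500·(0.478−0.539) + 0.500·(0.105−0.361) = -0.158.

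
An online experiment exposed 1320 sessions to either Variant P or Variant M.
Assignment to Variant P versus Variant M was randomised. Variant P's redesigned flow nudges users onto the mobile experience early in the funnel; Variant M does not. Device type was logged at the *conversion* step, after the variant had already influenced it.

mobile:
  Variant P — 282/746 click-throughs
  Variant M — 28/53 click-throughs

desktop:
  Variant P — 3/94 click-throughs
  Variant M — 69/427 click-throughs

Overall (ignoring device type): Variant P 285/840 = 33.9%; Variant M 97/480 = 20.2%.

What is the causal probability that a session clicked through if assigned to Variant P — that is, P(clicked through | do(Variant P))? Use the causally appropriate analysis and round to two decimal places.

0.34

The distribution of device type is itself part of what the variant does — it is an intermediate outcome. Holding it fixed would remove that part of the effect; the total effect is the pooled difference.
So P(outcome | do(Variant P)) is just the pooled rate for Variant P: 285/840 = 0.339.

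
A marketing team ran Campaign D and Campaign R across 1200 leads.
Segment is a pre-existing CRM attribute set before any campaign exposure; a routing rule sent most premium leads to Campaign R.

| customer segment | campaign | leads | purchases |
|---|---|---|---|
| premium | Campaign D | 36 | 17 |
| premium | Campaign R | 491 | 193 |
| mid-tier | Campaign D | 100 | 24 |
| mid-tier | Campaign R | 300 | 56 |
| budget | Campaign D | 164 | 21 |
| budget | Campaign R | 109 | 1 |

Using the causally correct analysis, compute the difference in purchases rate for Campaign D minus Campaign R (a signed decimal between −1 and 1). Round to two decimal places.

Within every customer segment level Campaign D has the higher rate, yet pooled Campaign R does — Simpson's reversal.
Customer segment is set before the campaign has any effect — it is not caused by the campaign — and it independently drives the outcome. That makes it a confounder, so the causal comparison is within customer segment levels.
Adjusting over the population distribution of customer segment: 0.439·(0.472−0.393) + 0.333·(0.240−0.187) + 0.228·(0.128−0.009) = +0.080.

+0.08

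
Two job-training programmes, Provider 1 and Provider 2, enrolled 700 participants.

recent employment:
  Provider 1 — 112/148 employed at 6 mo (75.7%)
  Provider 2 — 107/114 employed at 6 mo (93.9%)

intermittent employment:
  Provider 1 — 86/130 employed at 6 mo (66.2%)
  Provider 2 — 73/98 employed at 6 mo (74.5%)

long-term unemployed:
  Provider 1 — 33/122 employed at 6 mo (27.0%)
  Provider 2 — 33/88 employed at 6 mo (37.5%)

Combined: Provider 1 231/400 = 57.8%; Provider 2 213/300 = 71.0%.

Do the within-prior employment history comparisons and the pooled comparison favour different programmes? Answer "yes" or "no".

Within each prior employment history level (recent employment 75.7% vs 93.9%; intermittent employment 66.2% vs 74.5%; long-term unemployed 27.0% vs 37.5%), Provider 2 has the higher rate every time. Pooled: 57.8% vs 71.0% — Provider 2 has the higher rate overall. They agree.

no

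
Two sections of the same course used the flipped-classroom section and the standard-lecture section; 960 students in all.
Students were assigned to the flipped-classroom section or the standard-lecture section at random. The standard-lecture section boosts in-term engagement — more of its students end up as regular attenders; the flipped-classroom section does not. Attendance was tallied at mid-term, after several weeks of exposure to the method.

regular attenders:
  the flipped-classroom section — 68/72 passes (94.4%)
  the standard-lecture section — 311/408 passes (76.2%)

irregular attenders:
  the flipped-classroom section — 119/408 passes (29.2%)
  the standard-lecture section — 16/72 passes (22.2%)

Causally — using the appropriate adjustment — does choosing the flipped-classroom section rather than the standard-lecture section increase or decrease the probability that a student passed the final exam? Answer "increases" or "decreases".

Mid-term attendance here is a post-treatment variable shaped by the teaching method; conditioning on it would introduce bias rather than remove it. The overall comparison is the causal one.
Pooled: the flipped-classroom section 39.0% vs the standard-lecture section 68.1%; the standard-lecture section is higher overall.

decreases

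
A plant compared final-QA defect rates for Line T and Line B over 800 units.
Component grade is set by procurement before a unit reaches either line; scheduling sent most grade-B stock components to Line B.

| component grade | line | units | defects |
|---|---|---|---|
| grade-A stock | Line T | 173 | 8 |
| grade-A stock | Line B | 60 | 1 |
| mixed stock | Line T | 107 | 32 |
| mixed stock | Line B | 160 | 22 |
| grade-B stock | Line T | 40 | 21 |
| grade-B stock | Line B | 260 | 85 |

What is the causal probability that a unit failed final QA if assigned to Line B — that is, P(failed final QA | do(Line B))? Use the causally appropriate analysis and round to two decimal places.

Component grade differs across lines for reasons unrelated to any effect of the line itself, and it separately predicts the outcome — a classic confounder. We must compare within component grade levels.
Standardising Line B to the population component grade mix: 0.291·1/60 + 0.334·22/160 + 0.375·85/260 = 0.173.

0.17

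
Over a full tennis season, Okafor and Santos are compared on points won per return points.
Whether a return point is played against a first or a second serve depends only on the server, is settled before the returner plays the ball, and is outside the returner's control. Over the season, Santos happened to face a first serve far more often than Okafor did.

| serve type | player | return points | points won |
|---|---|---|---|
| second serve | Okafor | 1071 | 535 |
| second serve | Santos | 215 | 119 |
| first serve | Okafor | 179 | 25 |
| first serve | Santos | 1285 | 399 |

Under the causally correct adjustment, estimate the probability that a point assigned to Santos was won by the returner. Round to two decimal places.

0.42

Nothing the player does changes serve type; the imbalance is an allocation artefact. With serve type also predicting the outcome, the pooled figure is confounded, and the within-stratum comparison is the causal one.
Standardising Santos to the population serve type mix: 0.468·119/215 + 0.532·399/1285 = 0.424.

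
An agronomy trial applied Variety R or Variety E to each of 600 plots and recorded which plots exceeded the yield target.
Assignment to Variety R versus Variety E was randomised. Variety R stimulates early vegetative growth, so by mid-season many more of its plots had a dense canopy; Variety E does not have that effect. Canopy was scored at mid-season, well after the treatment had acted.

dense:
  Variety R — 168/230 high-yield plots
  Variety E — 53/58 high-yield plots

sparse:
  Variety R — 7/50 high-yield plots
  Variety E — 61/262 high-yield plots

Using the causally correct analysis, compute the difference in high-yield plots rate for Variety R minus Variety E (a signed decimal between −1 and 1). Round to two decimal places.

The stratified and pooled comparisons disagree (Variety E wins within each mid-season canopy; Variety R wins overall), so the answer turns on the causal role of mid-season canopy.
Stratifying would compare varietys among plots the varietys themselves sorted into mid-season canopy groups — a form of selection on an intermediate. The unconditioned pooled rates give the total causal effect.
The causal difference is the pooled difference: 0.625 − 0.356 = +0.269.

+0.27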